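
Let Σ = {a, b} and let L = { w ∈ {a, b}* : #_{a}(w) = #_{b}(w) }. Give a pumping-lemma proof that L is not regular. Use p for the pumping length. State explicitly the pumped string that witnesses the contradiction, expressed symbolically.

a^{p+k} b^p

Assume L is regular; let p be its pumping constant.
Choose w = a^p b^p ∈ L with |w| = 2p ≥ p.
Write w = xyz as guaranteed by the lemma, with |xy| ≤ p and |y| > 0.
Since the first p symbols of w are all a's and |xy| ≤ p, y lies entirely in the leading a-block: y = a^k for some k with 1 ≤ k ≤ p.
Pump with i = 2: xy^2z = a^{p+k} b^p has p+k occurrences of a but only p of b. Since k ≥ 1 the counts differ, so xy^2z ∉ L.
Contradiction. Therefore L is not regular.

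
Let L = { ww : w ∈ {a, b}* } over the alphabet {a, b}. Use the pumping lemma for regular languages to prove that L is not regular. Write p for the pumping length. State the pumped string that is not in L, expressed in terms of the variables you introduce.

a^{p+k} b^p a^p b^p

Toward a contradiction, assume L is regular with pumping length p.
Take w = a^p b^p a^p b^p = uu where u = a^pb^p; then w ∈ L and |w| = 4p ≥ p.
The pumping lemma gives a decomposition w = xyz where |xy| ≤ p and |y| > 0.
Because |xy| ≤ p and w begins with p copies of a, we have y = a^k with 1 ≤ k ≤ p.
Pump with i = 2: xy^2z = a^{p+k} b^p a^p b^p, of length 4p+k. Suppose this equals vv. The string starts with a and ends with b, so v does too; thus the boundary between the two copies of v is a b→a transition. There is exactly one such transition, at position 2p+k, so |v| = 2p+k and |vv| = 4p+2k ≠ 4p+k since k ≥ 1. So xy^2z ∉ L.
This contradicts the pumping lemma, so L is not regular.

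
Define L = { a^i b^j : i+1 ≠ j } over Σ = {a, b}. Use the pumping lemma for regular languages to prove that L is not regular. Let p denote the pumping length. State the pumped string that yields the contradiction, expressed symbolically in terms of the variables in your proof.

Suppose for contradiction that L is regular, and let p be the pumping length.
Choose w = a^p b^{p+p!+1}. Since p ≠ (p+p!+1)-1 = p+p!, w ∈ L; and |w| ≥ p.
Write w = xyz as guaranteed by the lemma, with |xy| ≤ p and |y| > 0.
Since the first p symbols of w are all a's and |xy| ≤ p, y lies entirely in the leading a-block: y = a^k for some k with 1 ≤ k ≤ p.
Since 1 ≤ k ≤ p, k divides p!; set t = 1 + p!/k. Then xy^t z has p + (p!/k)·k = p + p! copies of a. Now the a-count is p+p! and (b-count)-1 = (p+p!+1)-1 = p+p!, so i+1 ≠ j fails. So xy^t z = a^{p+p!} b^{p+p!+1} ∉ L.
Contradiction. Therefore L is not regular.

a^{p+p!} b^{p+p!+1}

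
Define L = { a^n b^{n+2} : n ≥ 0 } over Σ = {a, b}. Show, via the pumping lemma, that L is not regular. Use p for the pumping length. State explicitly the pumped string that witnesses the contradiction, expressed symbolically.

Assume L is regular. Let p be the pumping length given by the pumping lemma.
Take w = a^p b^{p+2}. Then w ∈ L and |w| = 2p+2 ≥ p.
Write w = xyz as guaranteed by the lemma, with |xy| ≤ p and |y| ≥ 1.
Since the first p symbols of w are all a's and |xy| ≤ p, y lies entirely in the leading a-block: y = a^k for some k with 1 ≤ k ≤ p.
Pump with i = 2: xy^2z = a^{p+k} b^{p+2}. For this to lie in L we would need p+2 = (p+k)+2, which forces k = 0. But k ≥ 1, so xy^2z ∉ L.
Contradiction. Therefore L is not regular.

a^{p+k} b^{p+2}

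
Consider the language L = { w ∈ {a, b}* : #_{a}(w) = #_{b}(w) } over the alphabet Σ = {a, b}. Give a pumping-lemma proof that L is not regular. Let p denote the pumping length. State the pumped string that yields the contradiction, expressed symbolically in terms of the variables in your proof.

a^{p+k} b^p

Toward a contradiction, assume L is regular with pumping length p.
Choose w = a^p b^p ∈ L with |w| = 2p ≥ p.
By the pumping lemma, w = xyz with |xy| ≤ p and |y| ≥ 1.
The first p characters of w are a's, so xy (and hence y) consists only of a's. Write y = a^k, 1 ≤ k ≤ p.
Pump with i = 2: xy^2z = a^{p+k} b^p has p+k occurrences of a but only p of b. Since k ≥ 1 the counts differ, so xy^2z ∉ L.
This contradicts the pumping lemma, so L is not regular.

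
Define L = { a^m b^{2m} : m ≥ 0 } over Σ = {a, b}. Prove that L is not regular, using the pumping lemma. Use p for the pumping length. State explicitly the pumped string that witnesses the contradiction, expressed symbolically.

a^{p+k} b^{2p}

Toward a contradiction, assume L is regular with pumping length p.
Choose w = a^p b^{2p}, which is in L with |w| = 3p ≥ p.
The pumping lemma gives a decomposition w = xyz where |xy| ≤ p and y is nonempty.
Since the first p symbols of w are all a's and |xy| ≤ p, y lies entirely in the leading a-block: y = a^k for some k with 1 ≤ k ≤ p.
Pump with i = 2: xy^2z = a^{p+k} b^{2p}. For this to lie in L we would need 2p = 2(p+k), which forces k = 0. But k ≥ 1, so xy^2z ∉ L.
This contradicts the pumping lemma, so L is not regular.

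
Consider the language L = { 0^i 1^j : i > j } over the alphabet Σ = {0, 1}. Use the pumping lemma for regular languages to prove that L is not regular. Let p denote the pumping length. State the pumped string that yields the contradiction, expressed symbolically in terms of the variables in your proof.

0^{p+1-k} 1^p

Assume L is regular. Let p be the pumping length given by the pumping lemma.
Choose w = 0^{p+1} 1^p ∈ L, with |w| = 2p+1 ≥ p.
The pumping lemma gives a decomposition w = xyz where |xy| ≤ p and |y| > 0.
Because |xy| ≤ p and w begins with p copies of 0, we have y = 0^k with 1 ≤ k ≤ p.
Consider xy^0z = xz = 0^{p+1-k} 1^p. Since k ≥ 1, the 0-count p+1-k is at most p, so i > j fails; thus xz ∉ L.
This contradicts the pumping lemma, so L is not regular.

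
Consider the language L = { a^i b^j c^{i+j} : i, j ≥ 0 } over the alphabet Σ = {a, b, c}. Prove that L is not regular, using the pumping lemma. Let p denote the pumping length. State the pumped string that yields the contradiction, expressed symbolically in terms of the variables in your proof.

Suppose for contradiction that L is regular, and let p be the pumping length.
Take w = a^p b^p c^{2p} ∈ L (with i=j=p, i+j=2p), |w| = 4p ≥ p.
Write w = xyz as guaranteed by the lemma, with |xy| ≤ p and |y| ≥ 1.
Because |xy| ≤ p and w begins with p copies of a, we have y = a^k with 1 ≤ k ≤ p.
Consider xy^2z = a^{p+k} b^p c^{2p}. Now the a- and b-counts sum to 2p+k, but the c-count is 2p ≠ 2p+k. So xy^2z ∉ L.
This is a contradiction; hence L is not regular.

a^{p+k} b^p c^{2p}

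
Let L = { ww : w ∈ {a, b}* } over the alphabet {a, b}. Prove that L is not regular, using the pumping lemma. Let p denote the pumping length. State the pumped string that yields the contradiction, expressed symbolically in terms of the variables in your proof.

a^{p+k} b^p a^p b^p

Assume L is regular; let p be its pumping constant.
Take w = a^p b^p a^p b^p = uu where u = a^pb^p; then w ∈ L and |w| = 4p ≥ p.
Write w = xyz as guaranteed by the lemma, with |xy| ≤ p and |y| ≥ 1.
The first p characters of w are a's, so xy (and hence y) consists only of a's. Write y = a^k, 1 ≤ k ≤ p.
Pump with i = 2: xy^2z = a^{p+k} b^p a^p b^p, of length 4p+k. Suppose this equals vv. The string starts with a and ends with b, so v does too; thus the boundary between the two copies of v is a b→a transition. There is exactly one such transition, at position 2p+k, so |v| = 2p+k and |vv| = 4p+2k ≠ 4p+k since k ≥ 1. So xy^2z ∉ L.
This is a contradiction; hence L is not regular.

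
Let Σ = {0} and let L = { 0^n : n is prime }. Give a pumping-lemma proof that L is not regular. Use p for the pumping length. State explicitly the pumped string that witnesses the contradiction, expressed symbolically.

0^{q(1+k)}

Toward a contradiction, assume L is regular with pumping length p.
Let q be a prime with q ≥ p+2 (infinitely many primes exist), and take w = 0^q ∈ L with |w| = q ≥ p.
By the pumping lemma, w = xyz with |xy| ≤ p and y is nonempty.
Then y = 0^k for some k with 1 ≤ k ≤ p.
Since 1 ≤ k ≤ p, |xz| = q-k. Pump with i = q+1: |xy^{q+1}z| = (q-k)+(q+1)k = q+qk = q(1+k), which is composite (both factors ≥ 2). So xy^{q+1}z = 0^{q(1+k)} ∉ L.
This contradicts the pumping lemma, so L is not regular.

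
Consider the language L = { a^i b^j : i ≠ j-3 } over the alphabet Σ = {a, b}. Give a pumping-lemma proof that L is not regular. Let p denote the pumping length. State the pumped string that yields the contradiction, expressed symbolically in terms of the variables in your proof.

a^{p+p!} b^{p+p!+3}

Suppose for contradiction that L is regular, and let p be the pumping length.
Choose w = a^p b^{p+p!+3}. Since p ≠ (p+p!+3)-3 = p+p!, w ∈ L; and |w| ≥ p.
The pumping lemma gives a decomposition w = xyz where |xy| ≤ p and |y| ≥ 1.
Since the first p symbols of w are all a's and |xy| ≤ p, y lies entirely in the leading a-block: y = a^k for some k with 1 ≤ k ≤ p.
Since 1 ≤ k ≤ p, k divides p!; set t = 1 + p!/k. Then xy^t z has p + (p!/k)·k = p + p! copies of a. Now the a-count is p+p! and (b-count)-3 = (p+p!+3)-3 = p+p!, so i ≠ j-3 fails. So xy^t z = a^{p+p!} b^{p+p!+3} ∉ L.
This is a contradiction; hence L is not regular.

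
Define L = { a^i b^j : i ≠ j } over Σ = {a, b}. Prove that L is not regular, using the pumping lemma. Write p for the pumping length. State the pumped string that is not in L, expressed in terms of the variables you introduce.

a^{p+p!} b^{p+p!}

Assume L is regular; let p be its pumping constant.
Choose w = a^p b^{p+p!}. Since p ≠ p+p!, w ∈ L; and |w| ≥ p.
The pumping lemma gives a decomposition w = xyz where |xy| ≤ p and y is nonempty.
The first p characters of w are a's, so xy (and hence y) consists only of a's. Write y = a^k, 1 ≤ k ≤ p.
Since 1 ≤ k ≤ p, k divides p!; set t = 1 + p!/k. Then xy^t z has p + (p!/k)·k = p + p! copies of a. Now the a-count equals the b-count, so i ≠ j fails. So xy^t z = a^{p+p!} b^{p+p!} ∉ L.
Contradiction. Therefore L is not regular.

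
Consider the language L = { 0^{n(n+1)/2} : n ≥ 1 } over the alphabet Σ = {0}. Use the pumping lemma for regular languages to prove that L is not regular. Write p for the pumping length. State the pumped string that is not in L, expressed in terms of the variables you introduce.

Suppose for contradiction that L is regular, and let p be the pumping length.
Take w = 0^{p(p+1)/2} ∈ L with |w| = p(p+1)/2 ≥ p.
By the pumping lemma, w = xyz with |xy| ≤ p and |y| ≥ 1.
Then y = 0^k for some k with 1 ≤ k ≤ p.
Pump with i = 2: xy^2z = 0^{p(p+1)/2+k}. Since 1 ≤ k ≤ p, p(p+1)/2 < p(p+1)/2+k ≤ p(p+1)/2+p < (p+1)(p+2)/2, so p(p+1)/2+k is strictly between consecutive triangular numbers. So xy^2z ∉ L.
Contradiction. Therefore L is not regular.

0^{p(p+1)/2+k}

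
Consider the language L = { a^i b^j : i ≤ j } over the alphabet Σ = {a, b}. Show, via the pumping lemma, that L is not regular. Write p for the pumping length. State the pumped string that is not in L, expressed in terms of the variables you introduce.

Assume L is regular. Let p be the pumping length given by the pumping lemma.
Choose w = a^p b^p ∈ L, with |w| = 2p ≥ p.
By the pumping lemma, w = xyz with |xy| ≤ p and |y| ≥ 1.
The first p characters of w are a's, so xy (and hence y) consists only of a's. Write y = a^k, 1 ≤ k ≤ p.
Consider xy^2z = a^{p+k} b^p. Since k ≥ 1, the a-count p+k exceeds the b-count p, so i ≤ j fails; thus xy^2z ∉ L.
This is a contradiction; hence L is not regular.

a^{p+k} b^p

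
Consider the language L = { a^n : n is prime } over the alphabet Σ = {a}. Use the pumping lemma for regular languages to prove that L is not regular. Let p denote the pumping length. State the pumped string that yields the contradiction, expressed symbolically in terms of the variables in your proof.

Assume L is regular. Let p be the pumping length given by the pumping lemma.
Let q be a prime with q ≥ p+2 (infinitely many primes exist), and take w = a^q ∈ L with |w| = q ≥ p.
By the pumping lemma, w = xyz with |xy| ≤ p and |y| > 0.
Then y = a^k for some k with 1 ≤ k ≤ p.
Since 1 ≤ k ≤ p, |xz| = q-k. Pump with i = q+1: |xy^{q+1}z| = (q-k)+(q+1)k = q+qk = q(1+k), which is composite (both factors ≥ 2). So xy^{q+1}z = a^{q(1+k)} ∉ L.
This contradicts the pumping lemma, so L is not regular.

a^{q(1+k)}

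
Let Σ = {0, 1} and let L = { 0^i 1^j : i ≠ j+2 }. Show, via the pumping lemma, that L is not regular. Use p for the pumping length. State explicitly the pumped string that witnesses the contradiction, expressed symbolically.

Toward a contradiction, assume L is regular with pumping length p.
Choose w = 0^p 1^{p+p!-2}. Since p ≠ (p+p!-2)+2 = p+p!, w ∈ L; and |w| ≥ p.
The pumping lemma gives a decomposition w = xyz where |xy| ≤ p and |y| > 0.
The first p characters of w are 0's, so xy (and hence y) consists only of 0's. Write y = 0^k, 1 ≤ k ≤ p.
Since 1 ≤ k ≤ p, k divides p!; set t = 1 + p!/k. Then xy^t z has p + (p!/k)·k = p + p! copies of 0. Now the 0-count is p+p! and (1-count)+2 = (p+p!-2)+2 = p+p!, so i ≠ j+2 fails. So xy^t z = 0^{p+p!} 1^{p+p!-2} ∉ L.
This is a contradiction; hence L is not regular.

0^{p+p!} 1^{p+p!-2}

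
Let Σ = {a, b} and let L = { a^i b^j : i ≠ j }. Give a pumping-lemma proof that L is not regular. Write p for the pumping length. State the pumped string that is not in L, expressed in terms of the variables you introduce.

Assume L is regular. Let p be the pumping length given by the pumping lemma.
Choose w = a^p b^{p+p!}. Since p ≠ p+p!, w ∈ L; and |w| ≥ p.
By the pumping lemma, w = xyz with |xy| ≤ p and |y| > 0.
Since the first p symbols of w are all a's and |xy| ≤ p, y lies entirely in the leading a-block: y = a^k for some k with 1 ≤ k ≤ p.
Since 1 ≤ k ≤ p, k divides p!; set t = 1 + p!/k. Then xy^t z has p + (p!/k)·k = p + p! copies of a. Now the a-count equals the b-count, so i ≠ j fails. So xy^t z = a^{p+p!} b^{p+p!} ∉ L.
This is a contradiction; hence L is not regular.

a^{p+p!} b^{p+p!}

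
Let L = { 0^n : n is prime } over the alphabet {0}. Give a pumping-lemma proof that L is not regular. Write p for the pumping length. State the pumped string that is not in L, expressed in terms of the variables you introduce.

Suppose for contradiction that L is regular, and let p be the pumping length.
Let q be a prime with q ≥ p+2 (infinitely many primes exist), and take w = 0^q ∈ L with |w| = q ≥ p.
The pumping lemma gives a decomposition w = xyz where |xy| ≤ p and y is nonempty.
Then y = 0^k for some k with 1 ≤ k ≤ p.
Since 1 ≤ k ≤ p, |xz| = q-k. Pump with i = q+1: |xy^{q+1}z| = (q-k)+(q+1)k = q+qk = q(1+k), which is composite (both factors ≥ 2). So xy^{q+1}z = 0^{q(1+k)} ∉ L.
Contradiction. Therefore L is not regular.

0^{q(1+k)}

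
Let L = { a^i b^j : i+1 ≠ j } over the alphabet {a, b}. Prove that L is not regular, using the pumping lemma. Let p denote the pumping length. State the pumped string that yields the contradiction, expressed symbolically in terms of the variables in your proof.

a^{p+p!} b^{p+p!+1}

Suppose for contradiction that L is regular, and let p be the pumping length.
Choose w = a^p b^{p+p!+1}. Since p ≠ (p+p!+1)-1 = p+p!, w ∈ L; and |w| ≥ p.
By the pumping lemma, w = xyz with |xy| ≤ p and |y| > 0.
Because |xy| ≤ p and w begins with p copies of a, we have y = a^k with 1 ≤ k ≤ p.
Since 1 ≤ k ≤ p, k divides p!; set t = 1 + p!/k. Then xy^t z has p + (p!/k)·k = p + p! copies of a. Now the a-count is p+p! and (b-count)-1 = (p+p!+1)-1 = p+p!, so i+1 ≠ j fails. So xy^t z = a^{p+p!} b^{p+p!+1} ∉ L.
Contradiction. Therefore L is not regular.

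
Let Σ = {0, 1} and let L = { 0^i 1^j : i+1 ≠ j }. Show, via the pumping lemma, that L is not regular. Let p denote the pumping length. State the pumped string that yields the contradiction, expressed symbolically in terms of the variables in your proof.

0^{p+p!} 1^{p+p!+1}

Suppose for contradiction that L is regular, and let p be the pumping length.
Choose w = 0^p 1^{p+p!+1}. Since p ≠ (p+p!+1)-1 = p+p!, w ∈ L; and |w| ≥ p.
By the pumping lemma, w = xyz with |xy| ≤ p and y is nonempty.
The first p characters of w are 0's, so xy (and hence y) consists only of 0's. Write y = 0^k, 1 ≤ k ≤ p.
Since 1 ≤ k ≤ p, k divides p!; set t = 1 + p!/k. Then xy^t z has p + (p!/k)·k = p + p! copies of 0. Now the 0-count is p+p! and (1-count)-1 = (p+p!+1)-1 = p+p!, so i+1 ≠ j fails. So xy^t z = 0^{p+p!} 1^{p+p!+1} ∉ L.
This is a contradiction; hence L is not regular.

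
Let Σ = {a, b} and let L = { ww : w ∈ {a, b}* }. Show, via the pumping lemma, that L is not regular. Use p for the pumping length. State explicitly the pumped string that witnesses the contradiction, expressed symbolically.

a^{p+k} b^p a^p b^p

Assume L is regular; let p be its pumping constant.
Take w = a^p b^p a^p b^p = uu where u = a^pb^p; then w ∈ L and |w| = 4p ≥ p.
The pumping lemma gives a decomposition w = xyz where |xy| ≤ p and y is nonempty.
Since the first p symbols of w are all a's and |xy| ≤ p, y lies entirely in the leading a-block: y = a^k for some k with 1 ≤ k ≤ p.
Pump with i = 2: xy^2z = a^{p+k} b^p a^p b^p, of length 4p+k. Suppose this equals vv. The string starts with a and ends with b, so v does too; thus the boundary between the two copies of v is a b→a transition. There is exactly one such transition, at position 2p+k, so |v| = 2p+k and |vv| = 4p+2k ≠ 4p+k since k ≥ 1. So xy^2z ∉ L.
This is a contradiction; hence L is not regular.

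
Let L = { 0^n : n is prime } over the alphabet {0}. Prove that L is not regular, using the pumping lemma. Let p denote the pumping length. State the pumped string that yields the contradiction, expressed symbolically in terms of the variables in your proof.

Suppose for contradiction that L is regular, and let p be the pumping length.
Let q be a prime with q ≥ p+2 (infinitely many primes exist), and take w = 0^q ∈ L with |w| = q ≥ p.
Write w = xyz as guaranteed by the lemma, with |xy| ≤ p and y is nonempty.
Then y = 0^k for some k with 1 ≤ k ≤ p.
Since 1 ≤ k ≤ p, |xz| = q-k. Pump with i = q+1: |xy^{q+1}z| = (q-k)+(q+1)k = q+qk = q(1+k), which is composite (both factors ≥ 2). So xy^{q+1}z = 0^{q(1+k)} ∉ L.
This contradicts the pumping lemma, so L is not regular.

0^{q(1+k)}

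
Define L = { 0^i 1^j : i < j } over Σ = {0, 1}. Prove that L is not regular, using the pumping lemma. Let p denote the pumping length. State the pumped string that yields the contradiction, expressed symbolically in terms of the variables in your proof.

Assume L is regular. Let p be the pumping length given by the pumping lemma.
Choose w = 0^p 1^{p+1} ∈ L, with |w| = 2p+1 ≥ p.
The pumping lemma gives a decomposition w = xyz where |xy| ≤ p and y is nonempty.
Since the first p symbols of w are all 0's and |xy| ≤ p, y lies entirely in the leading 0-block: y = 0^k for some k with 1 ≤ k ≤ p.
Consider xy^2z = 0^{p+k} 1^{p+1}. Since k ≥ 1, the 0-count p+k is at least p+1, so i < j fails; thus xy^2z ∉ L.
Contradiction. Therefore L is not regular.

0^{p+k} 1^{p+1}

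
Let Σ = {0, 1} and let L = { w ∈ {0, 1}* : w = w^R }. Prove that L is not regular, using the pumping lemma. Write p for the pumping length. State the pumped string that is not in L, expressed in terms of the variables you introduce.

0^{p+k} 1 0^p

Assume L is regular. Let p be the pumping length given by the pumping lemma.
Take w = 0^p 1 0^p, a palindrome of length 2p+1 ≥ p.
Write w = xyz as guaranteed by the lemma, with |xy| ≤ p and |y| > 0.
Since the first p symbols of w are all 0's and |xy| ≤ p, y lies entirely in the leading 0-block: y = 0^k for some k with 1 ≤ k ≤ p.
Pump with i = 2: xy^2z = 0^{p+k} 1 0^p. Its reverse is 0^p 1 0^{p+k}, which differs from xy^2z since k ≥ 1. So xy^2z is not a palindrome and xy^2z ∉ L.
Contradiction. Therefore L is not regular.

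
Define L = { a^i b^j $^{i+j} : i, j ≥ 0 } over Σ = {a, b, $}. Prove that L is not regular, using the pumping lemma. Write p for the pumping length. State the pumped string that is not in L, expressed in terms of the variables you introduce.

Assume L is regular. Let p be the pumping length given by the pumping lemma.
Take w = a^p b^p $^{2p} ∈ L (with i=j=p, i+j=2p), |w| = 4p ≥ p.
The pumping lemma gives a decomposition w = xyz where |xy| ≤ p and y is nonempty.
Since the first p symbols of w are all a's and |xy| ≤ p, y lies entirely in the leading a-block: y = a^k for some k with 1 ≤ k ≤ p.
Consider xy^2z = a^{p+k} b^p $^{2p}. Now the a- and b-counts sum to 2p+k, but the $-count is 2p ≠ 2p+k. So xy^2z ∉ L.
This contradicts the pumping lemma, so L is not regular.

a^{p+k} b^p $^{2p}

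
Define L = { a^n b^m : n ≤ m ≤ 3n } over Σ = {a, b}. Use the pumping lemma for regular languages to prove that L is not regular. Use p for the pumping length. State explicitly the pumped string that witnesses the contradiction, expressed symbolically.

Toward a contradiction, assume L is regular with pumping length p.
Take w = a^p b^p ∈ L (since p ≤ p ≤ 3p), with |w| = 2p ≥ p.
The pumping lemma gives a decomposition w = xyz where |xy| ≤ p and y is nonempty.
The first p characters of w are a's, so xy (and hence y) consists only of a's. Write y = a^k, 1 ≤ k ≤ p.
Pump with i = 2: xy^2z = a^{p+k} b^p. Now n = p+k > p = m, so the condition n ≤ m fails. Thus xy^2z ∉ L.
This contradicts the pumping lemma, so L is not regular.

a^{p+k} b^p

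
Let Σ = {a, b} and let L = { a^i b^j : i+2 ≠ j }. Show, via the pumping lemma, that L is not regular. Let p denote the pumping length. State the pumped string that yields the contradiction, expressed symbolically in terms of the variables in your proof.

a^{p+p!} b^{p+p!+2}

Assume L is regular. Let p be the pumping length given by the pumping lemma.
Choose w = a^p b^{p+p!+2}. Since p ≠ (p+p!+2)-2 = p+p!, w ∈ L; and |w| ≥ p.
Write w = xyz as guaranteed by the lemma, with |xy| ≤ p and y is nonempty.
The first p characters of w are a's, so xy (and hence y) consists only of a's. Write y = a^k, 1 ≤ k ≤ p.
Since 1 ≤ k ≤ p, k divides p!; set t = 1 + p!/k. Then xy^t z has p + (p!/k)·k = p + p! copies of a. Now the a-count is p+p! and (b-count)-2 = (p+p!+2)-2 = p+p!, so i+2 ≠ j fails. So xy^t z = a^{p+p!} b^{p+p!+2} ∉ L.
This is a contradiction; hence L is not regular.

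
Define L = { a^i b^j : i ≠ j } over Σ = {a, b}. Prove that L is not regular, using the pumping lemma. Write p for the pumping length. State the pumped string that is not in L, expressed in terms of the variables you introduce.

a^{p+p!} b^{p+p!}

Assume L is regular; let p be its pumping constant.
Choose w = a^p b^{p+p!}. Since p ≠ p+p!, w ∈ L; and |w| ≥ p.
By the pumping lemma, w = xyz with |xy| ≤ p and |y| ≥ 1.
Since the first p symbols of w are all a's and |xy| ≤ p, y lies entirely in the leading a-block: y = a^k for some k with 1 ≤ k ≤ p.
Since 1 ≤ k ≤ p, k divides p!; set t = 1 + p!/k. Then xy^t z has p + (p!/k)·k = p + p! copies of a. Now the a-count equals the b-count, so i ≠ j fails. So xy^t z = a^{p+p!} b^{p+p!} ∉ L.
This is a contradiction; hence L is not regular.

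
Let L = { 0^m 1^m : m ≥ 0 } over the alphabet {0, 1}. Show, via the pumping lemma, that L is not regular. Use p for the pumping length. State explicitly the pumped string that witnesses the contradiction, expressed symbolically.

Assume L is regular. Let p be the pumping length given by the pumping lemma.
Let w = 0^p 1^p ∈ L; note |w| = 2p ≥ p.
By the pumping lemma, w = xyz with |xy| ≤ p and |y| ≥ 1.
Because |xy| ≤ p and w begins with p copies of 0, we have y = 0^k with 1 ≤ k ≤ p.
Pump with i = 2: xy^2z = 0^{p+k} 1^p. For this to lie in L we would need p = p+k, which forces k = 0. But k ≥ 1, so xy^2z ∉ L.
Contradiction. Therefore L is not regular.

0^{p+k} 1^p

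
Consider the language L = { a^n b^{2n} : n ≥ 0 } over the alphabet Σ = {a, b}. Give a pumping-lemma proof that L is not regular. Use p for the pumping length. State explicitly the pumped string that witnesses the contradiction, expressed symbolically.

a^{p+k} b^{2p}

Assume L is regular; let p be its pumping constant.
Take w = a^p b^{2p}. Then w ∈ L and |w| = 3p ≥ p.
By the pumping lemma, w = xyz with |xy| ≤ p and |y| ≥ 1.
Since the first p symbols of w are all a's and |xy| ≤ p, y lies entirely in the leading a-block: y = a^k for some k with 1 ≤ k ≤ p.
Pump with i = 2: xy^2z = a^{p+k} b^{2p}. For this to lie in L we would need 2p = 2(p+k), which forces k = 0. But k ≥ 1, so xy^2z ∉ L.
Contradiction. Therefore L is not regular.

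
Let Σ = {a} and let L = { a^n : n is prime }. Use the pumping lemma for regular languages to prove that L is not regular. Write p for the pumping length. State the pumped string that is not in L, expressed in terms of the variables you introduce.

Assume L is regular; let p be its pumping constant.
Let q be a prime with q ≥ p+2 (infinitely many primes exist), and take w = a^q ∈ L with |w| = q ≥ p.
By the pumping lemma, w = xyz with |xy| ≤ p and |y| > 0.
Then y = a^k for some k with 1 ≤ k ≤ p.
Since 1 ≤ k ≤ p, |xz| = q-k. Pump with i = q+1: |xy^{q+1}z| = (q-k)+(q+1)k = q+qk = q(1+k), which is composite (both factors ≥ 2). So xy^{q+1}z = a^{q(1+k)} ∉ L.
This is a contradiction; hence L is not regular.

a^{q(1+k)}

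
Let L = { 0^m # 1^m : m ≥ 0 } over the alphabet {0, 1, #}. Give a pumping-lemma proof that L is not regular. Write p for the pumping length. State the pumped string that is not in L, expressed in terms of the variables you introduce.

0^{p+k} # 1^p

Assume L is regular; let p be its pumping constant.
Take w = 0^p # 1^p ∈ L with |w| = 2p+1 ≥ p.
Write w = xyz as guaranteed by the lemma, with |xy| ≤ p and y is nonempty.
Because |xy| ≤ p and w begins with p copies of 0, we have y = 0^k with 1 ≤ k ≤ p.
Pump with i = 2: xy^2z = 0^{p+k} # 1^p, which would require p+k = p. But k ≥ 1, so xy^2z ∉ L.
This contradicts the pumping lemma, so L is not regular.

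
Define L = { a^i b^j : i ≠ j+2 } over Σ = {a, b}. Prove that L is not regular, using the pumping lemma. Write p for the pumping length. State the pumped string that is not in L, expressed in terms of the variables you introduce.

Assume L is regular; let p be its pumping constant.
Choose w = a^p b^{p+p!-2}. Since p ≠ (p+p!-2)+2 = p+p!, w ∈ L; and |w| ≥ p.
The pumping lemma gives a decomposition w = xyz where |xy| ≤ p and |y| > 0.
Since the first p symbols of w are all a's and |xy| ≤ p, y lies entirely in the leading a-block: y = a^k for some k with 1 ≤ k ≤ p.
Since 1 ≤ k ≤ p, k divides p!; set t = 1 + p!/k. Then xy^t z has p + (p!/k)·k = p + p! copies of a. Now the a-count is p+p! and (b-count)+2 = (p+p!-2)+2 = p+p!, so i ≠ j+2 fails. So xy^t z = a^{p+p!} b^{p+p!-2} ∉ L.
This contradicts the pumping lemma, so L is not regular.

a^{p+p!} b^{p+p!-2}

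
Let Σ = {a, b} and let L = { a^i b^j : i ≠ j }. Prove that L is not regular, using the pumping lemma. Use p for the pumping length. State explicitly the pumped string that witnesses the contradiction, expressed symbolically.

Assume L is regular. Let p be the pumping length given by the pumping lemma.
Choose w = a^p b^{p+p!}. Since p ≠ p+p!, w ∈ L; and |w| ≥ p.
By the pumping lemma, w = xyz with |xy| ≤ p and |y| ≥ 1.
Because |xy| ≤ p and w begins with p copies of a, we have y = a^k with 1 ≤ k ≤ p.
Since 1 ≤ k ≤ p, k divides p!; set t = 1 + p!/k. Then xy^t z has p + (p!/k)·k = p + p! copies of a. Now the a-count equals the b-count, so i ≠ j fails. So xy^t z = a^{p+p!} b^{p+p!} ∉ L.
Contradiction. Therefore L is not regular.

a^{p+p!} b^{p+p!}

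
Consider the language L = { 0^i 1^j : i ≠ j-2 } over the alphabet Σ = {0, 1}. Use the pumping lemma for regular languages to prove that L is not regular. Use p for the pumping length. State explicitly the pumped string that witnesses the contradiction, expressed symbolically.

0^{p+p!} 1^{p+p!+2}

Suppose for contradiction that L is regular, and let p be the pumping length.
Choose w = 0^p 1^{p+p!+2}. Since p ≠ (p+p!+2)-2 = p+p!, w ∈ L; and |w| ≥ p.
The pumping lemma gives a decomposition w = xyz where |xy| ≤ p and |y| > 0.
Since the first p symbols of w are all 0's and |xy| ≤ p, y lies entirely in the leading 0-block: y = 0^k for some k with 1 ≤ k ≤ p.
Since 1 ≤ k ≤ p, k divides p!; set t = 1 + p!/k. Then xy^t z has p + (p!/k)·k = p + p! copies of 0. Now the 0-count is p+p! and (1-count)-2 = (p+p!+2)-2 = p+p!, so i ≠ j-2 fails. So xy^t z = 0^{p+p!} 1^{p+p!+2} ∉ L.
Contradiction. Therefore L is not regular.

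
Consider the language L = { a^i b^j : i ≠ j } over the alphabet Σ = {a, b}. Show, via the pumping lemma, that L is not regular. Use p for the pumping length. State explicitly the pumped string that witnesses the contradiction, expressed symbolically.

Suppose for contradiction that L is regular, and let p be the pumping length.
Choose w = a^p b^{p+p!}. Since p ≠ p+p!, w ∈ L; and |w| ≥ p.
By the pumping lemma, w = xyz with |xy| ≤ p and y is nonempty.
Since the first p symbols of w are all a's and |xy| ≤ p, y lies entirely in the leading a-block: y = a^k for some k with 1 ≤ k ≤ p.
Since 1 ≤ k ≤ p, k divides p!; set t = 1 + p!/k. Then xy^t z has p + (p!/k)·k = p + p! copies of a. Now the a-count equals the b-count, so i ≠ j fails. So xy^t z = a^{p+p!} b^{p+p!} ∉ L.
This is a contradiction; hence L is not regular.

a^{p+p!} b^{p+p!}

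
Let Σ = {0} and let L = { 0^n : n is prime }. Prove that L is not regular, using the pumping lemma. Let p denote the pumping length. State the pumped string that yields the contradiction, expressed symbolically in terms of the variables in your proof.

Toward a contradiction, assume L is regular with pumping length p.
Let q be a prime with q ≥ p+2 (infinitely many primes exist), and take w = 0^q ∈ L with |w| = q ≥ p.
Write w = xyz as guaranteed by the lemma, with |xy| ≤ p and |y| ≥ 1.
Then y = 0^k for some k with 1 ≤ k ≤ p.
Since 1 ≤ k ≤ p, |xz| = q-k. Pump with i = q+1: |xy^{q+1}z| = (q-k)+(q+1)k = q+qk = q(1+k), which is composite (both factors ≥ 2). So xy^{q+1}z = 0^{q(1+k)} ∉ L.
Contradiction. Therefore L is not regular.

0^{q(1+k)}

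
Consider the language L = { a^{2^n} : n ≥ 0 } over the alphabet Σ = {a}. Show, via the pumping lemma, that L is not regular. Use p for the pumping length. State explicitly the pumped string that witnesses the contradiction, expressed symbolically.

Toward a contradiction, assume L is regular with pumping length p.
Take w = a^{2^p} ∈ L with |w| = 2^p ≥ p.
Write w = xyz as guaranteed by the lemma, with |xy| ≤ p and y is nonempty.
Then y = a^k for some k with 1 ≤ k ≤ p.
Pump with i = 2: xy^2z = a^{2^p+k}. Since 1 ≤ k ≤ p < 2^p, we have 2^p < 2^p+k < 2^{p+1}, so 2^p+k is not a power of 2. So xy^2z ∉ L.
Contradiction. Therefore L is not regular.

a^{2^p+k}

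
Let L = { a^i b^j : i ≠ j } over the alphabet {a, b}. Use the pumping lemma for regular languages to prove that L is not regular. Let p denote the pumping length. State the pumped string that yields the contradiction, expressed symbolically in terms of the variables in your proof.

a^{p+p!} b^{p+p!}

Assume L is regular; let p be its pumping constant.
Choose w = a^p b^{p+p!}. Since p ≠ p+p!, w ∈ L; and |w| ≥ p.
Write w = xyz as guaranteed by the lemma, with |xy| ≤ p and |y| > 0.
Since the first p symbols of w are all a's and |xy| ≤ p, y lies entirely in the leading a-block: y = a^k for some k with 1 ≤ k ≤ p.
Since 1 ≤ k ≤ p, k divides p!; set t = 1 + p!/k. Then xy^t z has p + (p!/k)·k = p + p! copies of a. Now the a-count equals the b-count, so i ≠ j fails. So xy^t z = a^{p+p!} b^{p+p!} ∉ L.
This contradicts the pumping lemma, so L is not regular.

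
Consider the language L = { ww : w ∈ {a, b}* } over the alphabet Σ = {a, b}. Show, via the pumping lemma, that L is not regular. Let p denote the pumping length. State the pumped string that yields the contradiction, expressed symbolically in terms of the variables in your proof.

a^{p+k} b^p a^p b^p

Assume L is regular; let p be its pumping constant.
Take w = a^p b^p a^p b^p = uu where u = a^pb^p; then w ∈ L and |w| = 4p ≥ p.
The pumping lemma gives a decomposition w = xyz where |xy| ≤ p and y is nonempty.
Since the first p symbols of w are all a's and |xy| ≤ p, y lies entirely in the leading a-block: y = a^k for some k with 1 ≤ k ≤ p.
Pump with i = 2: xy^2z = a^{p+k} b^p a^p b^p, of length 4p+k. Suppose this equals vv. The string starts with a and ends with b, so v does too; thus the boundary between the two copies of v is a b→a transition. There is exactly one such transition, at position 2p+k, so |v| = 2p+k and |vv| = 4p+2k ≠ 4p+k since k ≥ 1. So xy^2z ∉ L.
Contradiction. Therefore L is not regular.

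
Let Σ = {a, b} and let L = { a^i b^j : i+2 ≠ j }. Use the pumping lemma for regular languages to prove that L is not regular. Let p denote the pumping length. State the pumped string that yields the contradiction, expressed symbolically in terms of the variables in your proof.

Assume L is regular; let p be its pumping constant.
Choose w = a^p b^{p+p!+2}. Since p ≠ (p+p!+2)-2 = p+p!, w ∈ L; and |w| ≥ p.
By the pumping lemma, w = xyz with |xy| ≤ p and |y| ≥ 1.
Because |xy| ≤ p and w begins with p copies of a, we have y = a^k with 1 ≤ k ≤ p.
Since 1 ≤ k ≤ p, k divides p!; set t = 1 + p!/k. Then xy^t z has p + (p!/k)·k = p + p! copies of a. Now the a-count is p+p! and (b-count)-2 = (p+p!+2)-2 = p+p!, so i+2 ≠ j fails. So xy^t z = a^{p+p!} b^{p+p!+2} ∉ L.
This contradicts the pumping lemma, so L is not regular.

a^{p+p!} b^{p+p!+2}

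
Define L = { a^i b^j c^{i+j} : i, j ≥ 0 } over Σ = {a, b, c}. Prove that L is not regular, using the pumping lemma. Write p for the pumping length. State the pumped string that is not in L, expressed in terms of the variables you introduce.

a^{p+k} b^p c^{2p}

Assume L is regular. Let p be the pumping length given by the pumping lemma.
Take w = a^p b^p c^{2p} ∈ L (with i=j=p, i+j=2p), |w| = 4p ≥ p.
The pumping lemma gives a decomposition w = xyz where |xy| ≤ p and |y| > 0.
Because |xy| ≤ p and w begins with p copies of a, we have y = a^k with 1 ≤ k ≤ p.
Consider xy^2z = a^{p+k} b^p c^{2p}. Now the a- and b-counts sum to 2p+k, but the c-count is 2p ≠ 2p+k. So xy^2z ∉ L.
This contradicts the pumping lemma, so L is not regular.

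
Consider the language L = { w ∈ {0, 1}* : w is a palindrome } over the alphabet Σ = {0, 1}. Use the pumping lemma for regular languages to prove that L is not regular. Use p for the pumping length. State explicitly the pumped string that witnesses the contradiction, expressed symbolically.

Toward a contradiction, assume L is regular with pumping length p.
Take w = 0^p 1 0^p, a palindrome of length 2p+1 ≥ p.
By the pumping lemma, w = xyz with |xy| ≤ p and y is nonempty.
The first p characters of w are 0's, so xy (and hence y) consists only of 0's. Write y = 0^k, 1 ≤ k ≤ p.
Pump with i = 2: xy^2z = 0^{p+k} 1 0^p. Its reverse is 0^p 1 0^{p+k}, which differs from xy^2z since k ≥ 1. So xy^2z is not a palindrome and xy^2z ∉ L.
This contradicts the pumping lemma, so L is not regular.

0^{p+k} 1 0^p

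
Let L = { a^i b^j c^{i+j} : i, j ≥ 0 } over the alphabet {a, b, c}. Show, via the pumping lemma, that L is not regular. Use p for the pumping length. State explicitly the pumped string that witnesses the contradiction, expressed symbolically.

a^{p+k} b^p c^{2p}

Assume L is regular. Let p be the pumping length given by the pumping lemma.
Take w = a^p b^p c^{2p} ∈ L (with i=j=p, i+j=2p), |w| = 4p ≥ p.
Write w = xyz as guaranteed by the lemma, with |xy| ≤ p and |y| > 0.
The first p characters of w are a's, so xy (and hence y) consists only of a's. Write y = a^k, 1 ≤ k ≤ p.
Consider xy^2z = a^{p+k} b^p c^{2p}. Now the a- and b-counts sum to 2p+k, but the c-count is 2p ≠ 2p+k. So xy^2z ∉ L.
Contradiction. Therefore L is not regular.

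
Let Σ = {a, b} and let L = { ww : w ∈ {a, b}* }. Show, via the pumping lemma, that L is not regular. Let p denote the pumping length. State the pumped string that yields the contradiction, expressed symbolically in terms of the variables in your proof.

a^{p+k} b^p a^p b^p

Assume L is regular; let p be its pumping constant.
Take w = a^p b^p a^p b^p = uu where u = a^pb^p; then w ∈ L and |w| = 4p ≥ p.
The pumping lemma gives a decomposition w = xyz where |xy| ≤ p and y is nonempty.
The first p characters of w are a's, so xy (and hence y) consists only of a's. Write y = a^k, 1 ≤ k ≤ p.
Pump with i = 2: xy^2z = a^{p+k} b^p a^p b^p, of length 4p+k. Suppose this equals vv. The string starts with a and ends with b, so v does too; thus the boundary between the two copies of v is a b→a transition. There is exactly one such transition, at position 2p+k, so |v| = 2p+k and |vv| = 4p+2k ≠ 4p+k since k ≥ 1. So xy^2z ∉ L.
This contradicts the pumping lemma, so L is not regular.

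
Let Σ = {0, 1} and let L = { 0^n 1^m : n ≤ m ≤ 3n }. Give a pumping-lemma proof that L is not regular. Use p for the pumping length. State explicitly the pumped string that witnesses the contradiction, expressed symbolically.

0^{p+k} 1^p

Toward a contradiction, assume L is regular with pumping length p.
Take w = 0^p 1^p ∈ L (since p ≤ p ≤ 3p), with |w| = 2p ≥ p.
Write w = xyz as guaranteed by the lemma, with |xy| ≤ p and |y| ≥ 1.
Because |xy| ≤ p and w begins with p copies of 0, we have y = 0^k with 1 ≤ k ≤ p.
Pump with i = 2: xy^2z = 0^{p+k} 1^p. Now n = p+k > p = m, so the condition n ≤ m fails. Thus xy^2z ∉ L.
This contradicts the pumping lemma, so L is not regular.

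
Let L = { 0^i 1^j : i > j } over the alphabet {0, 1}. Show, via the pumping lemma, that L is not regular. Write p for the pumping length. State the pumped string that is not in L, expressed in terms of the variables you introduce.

0^{p+1-k} 1^p

Assume L is regular. Let p be the pumping length given by the pumping lemma.
Choose w = 0^{p+1} 1^p ∈ L, with |w| = 2p+1 ≥ p.
Write w = xyz as guaranteed by the lemma, with |xy| ≤ p and |y| > 0.
Since the first p symbols of w are all 0's and |xy| ≤ p, y lies entirely in the leading 0-block: y = 0^k for some k with 1 ≤ k ≤ p.
Consider xy^0z = xz = 0^{p+1-k} 1^p. Since k ≥ 1, the 0-count p+1-k is at most p, so i > j fails; thus xz ∉ L.
This is a contradiction; hence L is not regular.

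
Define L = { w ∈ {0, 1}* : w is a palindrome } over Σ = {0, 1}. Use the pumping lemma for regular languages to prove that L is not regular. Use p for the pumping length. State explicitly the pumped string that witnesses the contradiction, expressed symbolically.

Assume L is regular; let p be its pumping constant.
Take w = 0^p 1 0^p, a palindrome of length 2p+1 ≥ p.
By the pumping lemma, w = xyz with |xy| ≤ p and |y| ≥ 1.
The first p characters of w are 0's, so xy (and hence y) consists only of 0's. Write y = 0^k, 1 ≤ k ≤ p.
Pump with i = 2: xy^2z = 0^{p+k} 1 0^p. Its reverse is 0^p 1 0^{p+k}, which differs from xy^2z since k ≥ 1. So xy^2z is not a palindrome and xy^2z ∉ L.
This contradicts the pumping lemma, so L is not regular.

0^{p+k} 1 0^p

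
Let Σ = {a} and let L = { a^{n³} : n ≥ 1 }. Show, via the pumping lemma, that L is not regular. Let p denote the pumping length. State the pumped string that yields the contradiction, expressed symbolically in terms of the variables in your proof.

a^{p³+k}

Suppose for contradiction that L is regular, and let p be the pumping length.
Take w = a^{p³} ∈ L with |w| = p³ ≥ p.
The pumping lemma gives a decomposition w = xyz where |xy| ≤ p and y is nonempty.
Then y = a^k for some k with 1 ≤ k ≤ p.
Pump with i = 2: xy^2z = a^{p³+k}. Since 1 ≤ k ≤ p, p³ < p³+k ≤ p³+p < p³+3p²+3p+1 = (p+1)³, so p³+k is not a perfect cube. So xy^2z ∉ L.
This contradicts the pumping lemma, so L is not regular.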